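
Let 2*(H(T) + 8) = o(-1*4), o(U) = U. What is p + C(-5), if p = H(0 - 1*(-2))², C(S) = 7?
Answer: 107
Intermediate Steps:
H(T) = -10 (H(T) = -8 + (-1*4)/2 = -8 + (½)*(-4) = -8 - 2 = -10)
p = 100 (p = (-10)² = 100)
p + C(-5) = 100 + 7 = 107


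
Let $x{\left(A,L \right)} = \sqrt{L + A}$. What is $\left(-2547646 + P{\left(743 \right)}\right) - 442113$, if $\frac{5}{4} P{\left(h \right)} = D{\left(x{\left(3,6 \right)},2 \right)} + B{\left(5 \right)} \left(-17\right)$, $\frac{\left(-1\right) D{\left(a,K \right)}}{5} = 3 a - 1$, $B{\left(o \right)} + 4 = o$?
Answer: $- \frac{14949023}{5} \approx -2.9898 \cdot 10^{6}$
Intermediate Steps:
$B{\left(o \right)} = -4 + o$
$x{\left(A,L \right)} = \sqrt{A + L}$
$D{\left(a,K \right)} = 5 - 15 a$ ($D{\left(a,K \right)} = - 5 \left(3 a - 1\right) = - 5 \left(-1 + 3 a\right) = 5 - 15 a$)
$P{\left(h \right)} = - \frac{228}{5}$ ($P{\left(h \right)} = \frac{4 \left(\left(5 - 15 \sqrt{3 + 6}\right) + \left(-4 + 5\right) \left(-17\right)\right)}{5} = \frac{4 \left(\left(5 - 15 \sqrt{9}\right) + 1 \left(-17\right)\right)}{5} = \frac{4 \left(\left(5 - 45\right) - 17\right)}{5} = \frac{4 \left(-40 - 17\right)}{5} = \frac{4}{5} \left(-57\right) = - \frac{228}{5}$)
$\left(-2547646 + P{\left(743 \right)}\right) - 442113 = \left(-2547646 - \frac{228}{5}\right) - 442113 = - \frac{12738458}{5} + \left(-1601896 + 1159783\right) = - \frac{12738458}{5} - 442113 = - \frac{14949023}{5}$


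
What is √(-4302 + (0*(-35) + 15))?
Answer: I*√4287 ≈ 65.475*I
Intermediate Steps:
√(-4302 + (0*(-35) + 15)) = √(-4302 + (0 + 15)) = √(-4302 + 15) = √(-4287) = I*√4287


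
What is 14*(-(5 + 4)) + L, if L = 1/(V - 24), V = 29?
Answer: -629/5 ≈ -125.80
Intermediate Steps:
L = 1/5 (L = 1/(29 - 24) = 1/5 ≈ 0.20000)
14*(-(5 + 4)) + L = 14*(-(5 + 4)) + 1/5 = 14*(-1*9) + 1/5 = 14*(-9) + 1/5 = -126 + 1/5 = -629/5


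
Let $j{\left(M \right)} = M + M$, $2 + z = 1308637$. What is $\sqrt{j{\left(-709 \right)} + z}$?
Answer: $\sqrt{1307217} \approx 1143.3$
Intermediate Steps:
$z = 1308635$ ($z = -2 + 1308637 = 1308635$)
$j{\left(M \right)} = 2 M$
$\sqrt{j{\left(-709 \right)} + z} = \sqrt{2 \left(-709\right) + 1308635} = \sqrt{-1418 + 1308635} = \sqrt{1307217}$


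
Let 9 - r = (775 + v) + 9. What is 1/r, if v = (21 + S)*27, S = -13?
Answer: -1/991 ≈ -0.0010091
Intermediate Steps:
v = 216 (v = (21 - 13)*27 = 8*27 = 216)
r = -991 (r = 9 - ((775 + 216) + 9) = 9 - (991 + 9) = 9 - 1*1000 = 9 - 1000 = -991)
1/r = 1/(-991) = -1/991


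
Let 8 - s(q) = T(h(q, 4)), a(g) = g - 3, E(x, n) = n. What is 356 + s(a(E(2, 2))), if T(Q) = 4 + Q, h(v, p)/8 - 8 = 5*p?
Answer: 136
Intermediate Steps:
h(v, p) = 64 + 40*p (h(v, p) = 64 + 8*(5*p) = 64 + 40*p)
a(g) = -3 + g
s(q) = -220 (s(q) = 8 - (4 + (64 + 40*4)) = 8 - (4 + (64 + 160)) = 8 - (4 + 224) = 8 - 1*228 = 8 - 228 = -220)
356 + s(a(E(2, 2))) = 356 - 220 = 136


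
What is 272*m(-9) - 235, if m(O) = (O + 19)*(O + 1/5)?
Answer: -24171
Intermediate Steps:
m(O) = (19 + O)*(⅕ + O) (m(O) = (19 + O)*(O + ⅕) = (19 + O)*(⅕ + O))
272*m(-9) - 235 = 272*(19/5 + (-9)² + (96/5)*(-9)) - 235 = 272*(19/5 + 81 - 864/5) - 235 = 272*(-88) - 235 = -23936 - 235 = -24171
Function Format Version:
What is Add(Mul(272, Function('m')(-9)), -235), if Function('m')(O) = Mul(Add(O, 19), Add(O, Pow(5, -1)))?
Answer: -24171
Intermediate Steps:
Function('m')(O) = Mul(Add(19, O), Add(Rational(1, 5), O)) (Function('m')(O) = Mul(Add(19, O), Add(O, Rational(1, 5))) = Mul(Add(19, O), Add(Rational(1, 5), O)))
Add(Mul(272, Function('m')(-9)), -235) = Add(Mul(272, Add(Rational(19, 5), Pow(-9, 2), Mul(Rational(96, 5), -9))), -235) = Add(Mul(272, Add(Rational(19, 5), 81, Rational(-864, 5))), -235) = Add(Mul(272, -88), -235) = Add(-23936, -235) = -24171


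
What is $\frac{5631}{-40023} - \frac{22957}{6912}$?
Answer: $- \frac{106414387}{30737664} \approx -3.462$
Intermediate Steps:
$\frac{5631}{-40023} - \frac{22957}{6912} = 5631 \left(- \frac{1}{40023}\right) - \frac{22957}{6912} = - \frac{1877}{13341} - \frac{22957}{6912} = - \frac{106414387}{30737664}$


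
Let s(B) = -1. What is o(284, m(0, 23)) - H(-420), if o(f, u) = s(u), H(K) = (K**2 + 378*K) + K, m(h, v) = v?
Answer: -17221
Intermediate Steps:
H(K) = K**2 + 379*K
o(f, u) = -1
o(284, m(0, 23)) - H(-420) = -1 - (-420)*(379 - 420) = -1 - (-420)*(-41) = -1 - 1*17220 = -1 - 17220 = -17221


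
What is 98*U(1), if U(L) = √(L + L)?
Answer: 98*√2 ≈ 138.59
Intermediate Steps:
U(L) = √2*√L (U(L) = √(2*L) = √2*√L)
98*U(1) = 98*(√2*√1) = 98*(√2*1) = 98*√2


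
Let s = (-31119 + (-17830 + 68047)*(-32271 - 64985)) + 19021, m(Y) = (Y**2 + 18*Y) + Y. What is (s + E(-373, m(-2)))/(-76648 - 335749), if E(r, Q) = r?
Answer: 4883917023/412397 ≈ 11843.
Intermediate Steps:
m(Y) = Y**2 + 19*Y
s = -4883916650 (s = (-31119 + 50217*(-97256)) + 19021 = (-31119 - 4883904552) + 19021 = -4883935671 + 19021 = -4883916650)
(s + E(-373, m(-2)))/(-76648 - 335749) = (-4883916650 - 373)/(-76648 - 335749) = -4883917023/(-412397) = -4883917023*(-1/412397) = 4883917023/412397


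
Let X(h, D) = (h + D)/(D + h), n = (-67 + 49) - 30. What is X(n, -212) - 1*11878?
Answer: -11877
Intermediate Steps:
n = -48 (n = -18 - 30 = -48)
X(h, D) = 1 (X(h, D) = (D + h)/(D + h) = 1)
X(n, -212) - 1*11878 = 1 - 1*11878 = 1 - 11878 = -11877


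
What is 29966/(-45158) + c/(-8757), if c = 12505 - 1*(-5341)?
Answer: -534150965/197724303 ≈ -2.7015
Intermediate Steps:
c = 17846 (c = 12505 + 5341 = 17846)
29966/(-45158) + c/(-8757) = 29966/(-45158) + 17846/(-8757) = 29966*(-1/45158) + 17846*(-1/8757) = -14983/22579 - 17846/8757 = -534150965/197724303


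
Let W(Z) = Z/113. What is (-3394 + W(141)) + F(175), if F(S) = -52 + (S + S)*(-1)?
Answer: -428807/113 ≈ -3794.8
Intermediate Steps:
F(S) = -52 - 2*S (F(S) = -52 + (2*S)*(-1) = -52 - 2*S)
W(Z) = Z/113 (W(Z) = Z*(1/113) = Z/113)
(-3394 + W(141)) + F(175) = (-3394 + (1/113)*141) + (-52 - 2*175) = (-3394 + 141/113) + (-52 - 350) = -383381/113 - 402 = -428807/113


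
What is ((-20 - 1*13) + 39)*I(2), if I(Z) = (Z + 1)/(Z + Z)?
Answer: 9/2 ≈ 4.5000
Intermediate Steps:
I(Z) = (1 + Z)/(2*Z) (I(Z) = (1 + Z)/((2*Z)) = (1 + Z)*(1/(2*Z)) = (1 + Z)/(2*Z))
((-20 - 1*13) + 39)*I(2) = ((-20 - 1*13) + 39)*((½)*(1 + 2)/2) = ((-20 - 13) + 39)*((½)*(½)*3) = (-33 + 39)*(¾) = 6*(¾) = 9/2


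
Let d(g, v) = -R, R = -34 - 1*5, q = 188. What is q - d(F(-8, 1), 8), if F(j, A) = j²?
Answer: 149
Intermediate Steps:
R = -39 (R = -34 - 5 = -39)
d(g, v) = 39 (d(g, v) = -1*(-39) = 39)
q - d(F(-8, 1), 8) = 188 - 1*39 = 188 - 39 = 149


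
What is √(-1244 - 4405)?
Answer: I*√5649 ≈ 75.16*I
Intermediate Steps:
√(-1244 - 4405) = √(-5649) = I*√5649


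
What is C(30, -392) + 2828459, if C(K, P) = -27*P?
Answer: 2839043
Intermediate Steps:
C(30, -392) + 2828459 = -27*(-392) + 2828459 = 10584 + 2828459 = 2839043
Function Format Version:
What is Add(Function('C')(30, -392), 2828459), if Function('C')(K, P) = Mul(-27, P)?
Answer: 2839043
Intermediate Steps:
Add(Function('C')(30, -392), 2828459) = Add(Mul(-27, -392), 2828459) = Add(10584, 2828459) = 2839043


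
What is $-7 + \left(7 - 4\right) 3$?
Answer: $2$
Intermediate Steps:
$-7 + \left(7 - 4\right) 3 = -7 + 3 \cdot 3 = -7 + 9 = 2$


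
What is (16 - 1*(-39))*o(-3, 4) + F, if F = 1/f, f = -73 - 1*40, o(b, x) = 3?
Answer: 18644/113 ≈ 164.99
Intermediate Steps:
f = -113 (f = -73 - 40 = -113)
F = -1/113 (F = 1/(-113) = -1/113 ≈ -0.0088496)
(16 - 1*(-39))*o(-3, 4) + F = (16 - 1*(-39))*3 - 1/113 = (16 + 39)*3 - 1/113 = 55*3 - 1/113 = 165 - 1/113 = 18644/113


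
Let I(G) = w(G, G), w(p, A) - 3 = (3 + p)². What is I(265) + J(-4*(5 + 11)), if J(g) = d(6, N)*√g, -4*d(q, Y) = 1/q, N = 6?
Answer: 71827 - I/3 ≈ 71827.0 - 0.33333*I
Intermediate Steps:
d(q, Y) = -1/(4*q)
w(p, A) = 3 + (3 + p)²
I(G) = 3 + (3 + G)²
J(g) = -√g/24 (J(g) = (-¼/6)*√g = (-¼*⅙)*√g = -√g/24)
I(265) + J(-4*(5 + 11)) = (3 + (3 + 265)²) - 2*I*√(5 + 11)/24 = (3 + 268²) - 8*I/24 = (3 + 71824) - I/3 = 71827 - I/3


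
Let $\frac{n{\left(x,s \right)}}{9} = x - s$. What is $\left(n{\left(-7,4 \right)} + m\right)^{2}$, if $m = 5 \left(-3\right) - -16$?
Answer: $9604$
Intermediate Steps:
$n{\left(x,s \right)} = - 9 s + 9 x$ ($n{\left(x,s \right)} = 9 \left(x - s\right) = - 9 s + 9 x$)
$m = 1$ ($m = -15 + \left(20 - 4\right) = -15 + 16 = 1$)
$\left(n{\left(-7,4 \right)} + m\right)^{2} = \left(\left(\left(-9\right) 4 + 9 \left(-7\right)\right) + 1\right)^{2} = \left(\left(-36 - 63\right) + 1\right)^{2} = \left(-99 + 1\right)^{2} = \left(-98\right)^{2} = 9604$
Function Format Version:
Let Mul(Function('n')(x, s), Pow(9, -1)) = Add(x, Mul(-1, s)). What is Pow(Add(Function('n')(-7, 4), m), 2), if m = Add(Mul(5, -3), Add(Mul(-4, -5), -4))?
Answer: 9604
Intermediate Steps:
Function('n')(x, s) = Add(Mul(-9, s), Mul(9, x)) (Function('n')(x, s) = Mul(9, Add(x, Mul(-1, s))) = Add(Mul(-9, s), Mul(9, x)))
m = 1 (m = Add(-15, Add(20, -4)) = Add(-15, 16) = 1)
Pow(Add(Function('n')(-7, 4), m), 2) = Pow(Add(Add(Mul(-9, 4), Mul(9, -7)), 1), 2) = Pow(Add(Add(-36, -63), 1), 2) = Pow(Add(-99, 1), 2) = Pow(-98, 2) = 9604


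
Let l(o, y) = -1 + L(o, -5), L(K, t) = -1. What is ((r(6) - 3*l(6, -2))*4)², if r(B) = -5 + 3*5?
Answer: 4096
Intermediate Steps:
r(B) = 10 (r(B) = -5 + 15 = 10)
l(o, y) = -2 (l(o, y) = -1 - 1 = -2)
((r(6) - 3*l(6, -2))*4)² = ((10 - 3*(-2))*4)² = ((10 + 6)*4)² = (16*4)² = 64² = 4096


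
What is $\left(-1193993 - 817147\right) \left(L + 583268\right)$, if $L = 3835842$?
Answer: $-8887448885400$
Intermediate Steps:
$\left(-1193993 - 817147\right) \left(L + 583268\right) = \left(-1193993 - 817147\right) \left(3835842 + 583268\right) = \left(-2011140\right) 4419110 = -8887448885400$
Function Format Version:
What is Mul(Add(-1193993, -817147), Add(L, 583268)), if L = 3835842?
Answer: -8887448885400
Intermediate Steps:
Mul(Add(-1193993, -817147), Add(L, 583268)) = Mul(Add(-1193993, -817147), Add(3835842, 583268)) = Mul(-2011140, 4419110) = -8887448885400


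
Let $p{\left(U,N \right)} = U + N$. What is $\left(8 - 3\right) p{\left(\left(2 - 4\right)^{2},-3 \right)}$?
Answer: $5$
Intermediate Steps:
$p{\left(U,N \right)} = N + U$
$\left(8 - 3\right) p{\left(\left(2 - 4\right)^{2},-3 \right)} = \left(8 - 3\right) \left(-3 + \left(2 - 4\right)^{2}\right) = 5 \left(-3 + \left(-2\right)^{2}\right) = 5 \left(-3 + 4\right) = 5 \cdot 1 = 5$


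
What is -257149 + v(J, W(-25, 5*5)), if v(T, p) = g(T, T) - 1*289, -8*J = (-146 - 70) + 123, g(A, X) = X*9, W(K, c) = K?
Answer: -2058667/8 ≈ -2.5733e+5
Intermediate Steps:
g(A, X) = 9*X
J = 93/8 (J = -((-146 - 70) + 123)/8 = -(-216 + 123)/8 = -⅛*(-93) = 93/8 ≈ 11.625)
v(T, p) = -289 + 9*T (v(T, p) = 9*T - 1*289 = 9*T - 289 = -289 + 9*T)
-257149 + v(J, W(-25, 5*5)) = -257149 + (-289 + 9*(93/8)) = -257149 + (-289 + 837/8) = -257149 - 1475/8 = -2058667/8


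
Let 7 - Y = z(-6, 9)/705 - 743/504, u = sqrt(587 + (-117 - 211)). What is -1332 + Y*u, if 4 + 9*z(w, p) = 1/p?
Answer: -1332 + 5420291*sqrt(259)/639576 ≈ -1195.6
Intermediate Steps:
z(w, p) = -4/9 + 1/(9*p)
u = sqrt(259) (u = sqrt(587 - 328) = sqrt(259) ≈ 16.093)
Y = 5420291/639576 (Y = 7 - (((1/9)*(1 - 4*9)/9)/705 - 743/504) = 7 - (((1/9)*(1/9)*(1 - 36))*(1/705) - 743*1/504) = 7 - (((1/9)*(1/9)*(-35))*(1/705) - 743/504) = 7 - (-35/81*1/705 - 743/504) = 7 - (-7/11421 - 743/504) = 7 - 1*(-943259/639576) = 7 + 943259/639576 = 5420291/639576 ≈ 8.4748)
-1332 + Y*u = -1332 + 5420291*sqrt(259)/639576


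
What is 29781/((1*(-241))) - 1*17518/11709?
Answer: -352927567/2821869 ≈ -125.07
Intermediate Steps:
29781/((1*(-241))) - 1*17518/11709 = 29781/(-241) - 17518*1/11709 = 29781*(-1/241) - 17518/11709 = -29781/241 - 17518/11709 = -352927567/2821869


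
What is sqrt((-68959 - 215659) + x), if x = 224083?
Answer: I*sqrt(60535) ≈ 246.04*I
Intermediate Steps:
sqrt((-68959 - 215659) + x) = sqrt((-68959 - 215659) + 224083) = sqrt(-284618 + 224083) = sqrt(-60535) = I*sqrt(60535)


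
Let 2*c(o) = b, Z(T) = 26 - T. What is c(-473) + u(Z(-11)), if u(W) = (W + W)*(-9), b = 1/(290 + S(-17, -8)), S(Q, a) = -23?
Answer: -355643/534 ≈ -666.00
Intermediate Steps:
b = 1/267 (b = 1/(290 - 23) = 1/267 ≈ 0.0037453)
c(o) = 1/534 (c(o) = (½)*(1/267) = 1/534)
u(W) = -18*W (u(W) = (2*W)*(-9) = -18*W)
c(-473) + u(Z(-11)) = 1/534 - 18*(26 - 1*(-11)) = 1/534 - 18*(26 + 11) = 1/534 - 18*37 = 1/534 - 666 = -355643/534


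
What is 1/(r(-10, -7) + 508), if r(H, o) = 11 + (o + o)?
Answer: 1/505 ≈ 0.0019802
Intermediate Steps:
r(H, o) = 11 + 2*o
1/(r(-10, -7) + 508) = 1/((11 + 2*(-7)) + 508) = 1/((11 - 14) + 508) = 1/(-3 + 508) = 1/505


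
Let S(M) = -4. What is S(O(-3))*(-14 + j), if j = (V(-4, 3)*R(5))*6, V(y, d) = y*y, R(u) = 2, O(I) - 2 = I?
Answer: -712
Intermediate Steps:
O(I) = 2 + I
V(y, d) = y²
j = 192 (j = ((-4)²*2)*6 = (16*2)*6 = 32*6 = 192)
S(O(-3))*(-14 + j) = -4*(-14 + 192) = -4*178 = -712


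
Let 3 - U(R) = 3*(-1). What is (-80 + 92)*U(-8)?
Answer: 72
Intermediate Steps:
U(R) = 6 (U(R) = 3 - 3*(-1) = 3 - 1*(-3) = 3 + 3 = 6)
(-80 + 92)*U(-8) = (-80 + 92)*6 = 12*6 = 72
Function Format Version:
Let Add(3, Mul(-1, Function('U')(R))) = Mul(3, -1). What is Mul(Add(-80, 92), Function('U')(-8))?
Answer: 72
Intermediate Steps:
Function('U')(R) = 6 (Function('U')(R) = Add(3, Mul(-1, Mul(3, -1))) = Add(3, Mul(-1, -3)) = Add(3, 3) = 6)
Mul(Add(-80, 92), Function('U')(-8)) = Mul(Add(-80, 92), 6) = Mul(12, 6) = 72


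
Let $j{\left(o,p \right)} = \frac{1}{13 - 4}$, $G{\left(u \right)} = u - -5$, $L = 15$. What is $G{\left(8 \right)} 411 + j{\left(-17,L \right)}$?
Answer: $\frac{48088}{9} \approx 5343.1$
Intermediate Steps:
$G{\left(u \right)} = 5 + u$ ($G{\left(u \right)} = u + 5 = 5 + u$)
$j{\left(o,p \right)} = \frac{1}{9}$
$G{\left(8 \right)} 411 + j{\left(-17,L \right)} = \left(5 + 8\right) 411 + \frac{1}{9} = 13 \cdot 411 + \frac{1}{9} = 5343 + \frac{1}{9} = \frac{48088}{9}$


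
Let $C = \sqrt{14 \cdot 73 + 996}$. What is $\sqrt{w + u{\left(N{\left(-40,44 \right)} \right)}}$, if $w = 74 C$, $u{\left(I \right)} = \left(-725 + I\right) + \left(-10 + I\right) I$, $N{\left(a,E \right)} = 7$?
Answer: $\sqrt{-739 + 74 \sqrt{2018}} \approx 50.845$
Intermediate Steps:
$u{\left(I \right)} = -725 + I + I \left(-10 + I\right)$ ($u{\left(I \right)} = \left(-725 + I\right) + I \left(-10 + I\right) = -725 + I + I \left(-10 + I\right)$)
$C = \sqrt{2018}$ ($C = \sqrt{1022 + 996} = \sqrt{2018} \approx 44.922$)
$w = 74 \sqrt{2018} \approx 3324.2$
$\sqrt{w + u{\left(N{\left(-40,44 \right)} \right)}} = \sqrt{74 \sqrt{2018} - \left(788 - 49\right)} = \sqrt{74 \sqrt{2018} - 739} = \sqrt{-739 + 74 \sqrt{2018}}$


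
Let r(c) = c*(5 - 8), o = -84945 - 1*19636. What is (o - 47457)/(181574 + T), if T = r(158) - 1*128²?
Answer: -76019/82358 ≈ -0.92303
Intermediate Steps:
o = -104581 (o = -84945 - 19636 = -104581)
r(c) = -3*c (r(c) = c*(-3) = -3*c)
T = -16858 (T = -3*158 - 1*128² = -474 - 1*16384 = -474 - 16384 = -16858)
(o - 47457)/(181574 + T) = (-104581 - 47457)/(181574 - 16858) = -152038/164716 = -152038*1/164716 = -76019/82358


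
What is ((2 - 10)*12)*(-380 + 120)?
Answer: 24960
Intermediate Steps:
((2 - 10)*12)*(-380 + 120) = -8*12*(-260) = -96*(-260) = 24960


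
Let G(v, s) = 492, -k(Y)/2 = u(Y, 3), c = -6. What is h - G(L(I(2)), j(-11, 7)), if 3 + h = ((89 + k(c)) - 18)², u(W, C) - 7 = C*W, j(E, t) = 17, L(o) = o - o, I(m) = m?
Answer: 8154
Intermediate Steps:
L(o) = 0
u(W, C) = 7 + C*W
k(Y) = -14 - 6*Y (k(Y) = -2*(7 + 3*Y) = -14 - 6*Y)
h = 8646 (h = -3 + ((89 + (-14 - 6*(-6))) - 18)² = -3 + ((89 + (-14 + 36)) - 18)² = -3 + ((89 + 22) - 18)² = -3 + (111 - 18)² = -3 + 93² = -3 + 8649 = 8646)
h - G(L(I(2)), j(-11, 7)) = 8646 - 1*492 = 8646 - 492 = 8154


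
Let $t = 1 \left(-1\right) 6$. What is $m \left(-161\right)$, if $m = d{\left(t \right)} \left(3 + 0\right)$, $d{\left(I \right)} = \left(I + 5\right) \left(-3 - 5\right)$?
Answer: $-3864$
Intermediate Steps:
$t = -6$ ($t = \left(-1\right) 6 = -6$)
$d{\left(I \right)} = -40 - 8 I$ ($d{\left(I \right)} = \left(5 + I\right) \left(-8\right) = -40 - 8 I$)
$m = 24$ ($m = \left(-40 - -48\right) \left(3 + 0\right) = \left(-40 + 48\right) 3 = 8 \cdot 3 = 24$)
$m \left(-161\right) = 24 \left(-161\right) = -3864$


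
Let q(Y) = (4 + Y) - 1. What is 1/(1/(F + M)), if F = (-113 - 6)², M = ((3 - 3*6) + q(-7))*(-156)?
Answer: 17125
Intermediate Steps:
q(Y) = 3 + Y
M = 2964 (M = ((3 - 3*6) + (3 - 7))*(-156) = ((3 - 18) - 4)*(-156) = (-15 - 4)*(-156) = -19*(-156) = 2964)
F = 14161 (F = (-119)² = 14161)
1/(1/(F + M)) = 1/(1/(14161 + 2964)) = 1/(1/17125) = 17125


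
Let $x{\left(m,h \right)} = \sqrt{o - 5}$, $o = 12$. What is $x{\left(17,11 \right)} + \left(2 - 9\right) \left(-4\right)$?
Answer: $28 + \sqrt{7} \approx 30.646$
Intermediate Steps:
$x{\left(m,h \right)} = \sqrt{7}$ ($x{\left(m,h \right)} = \sqrt{12 - 5} = \sqrt{7}$)
$x{\left(17,11 \right)} + \left(2 - 9\right) \left(-4\right) = \sqrt{7} + \left(2 - 9\right) \left(-4\right) = \sqrt{7} - -28 = \sqrt{7} + 28 = 28 + \sqrt{7}$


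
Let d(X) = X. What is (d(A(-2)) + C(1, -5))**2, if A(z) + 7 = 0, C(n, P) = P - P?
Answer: 49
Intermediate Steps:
C(n, P) = 0
A(z) = -7 (A(z) = -7 + 0 = -7)
(d(A(-2)) + C(1, -5))**2 = (-7 + 0)**2 = (-7)**2 = 49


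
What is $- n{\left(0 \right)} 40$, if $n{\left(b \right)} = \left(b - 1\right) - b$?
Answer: $40$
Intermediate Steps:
$n{\left(b \right)} = -1$ ($n{\left(b \right)} = \left(b - 1\right) - b = \left(-1 + b\right) - b = -1$)
$- n{\left(0 \right)} 40 = - \left(-1\right) 40 = \left(-1\right) \left(-40\right) = 40$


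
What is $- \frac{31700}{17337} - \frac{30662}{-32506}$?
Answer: $- \frac{249426553}{281778261} \approx -0.88519$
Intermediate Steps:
$- \frac{31700}{17337} - \frac{30662}{-32506} = \left(-31700\right) \frac{1}{17337} - - \frac{15331}{16253} = - \frac{31700}{17337} + \frac{15331}{16253} = - \frac{249426553}{281778261}$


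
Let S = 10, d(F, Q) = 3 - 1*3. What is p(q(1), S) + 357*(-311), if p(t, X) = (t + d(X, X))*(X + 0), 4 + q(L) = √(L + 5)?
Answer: -111067 + 10*√6 ≈ -1.1104e+5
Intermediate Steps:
d(F, Q) = 0 (d(F, Q) = 3 - 3 = 0)
q(L) = -4 + √(5 + L) (q(L) = -4 + √(L + 5) = -4 + √(5 + L))
p(t, X) = X*t (p(t, X) = (t + 0)*(X + 0) = t*X = X*t)
p(q(1), S) + 357*(-311) = 10*(-4 + √(5 + 1)) + 357*(-311) = 10*(-4 + √6) - 111027 = (-40 + 10*√6) - 111027 = -111067 + 10*√6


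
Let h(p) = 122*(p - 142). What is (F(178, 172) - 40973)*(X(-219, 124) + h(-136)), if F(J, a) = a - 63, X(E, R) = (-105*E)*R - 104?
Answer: -115128599040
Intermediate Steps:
X(E, R) = -104 - 105*E*R (X(E, R) = -105*E*R - 104 = -104 - 105*E*R)
h(p) = -17324 + 122*p (h(p) = 122*(-142 + p) = -17324 + 122*p)
F(J, a) = -63 + a
(F(178, 172) - 40973)*(X(-219, 124) + h(-136)) = ((-63 + 172) - 40973)*((-104 - 105*(-219)*124) + (-17324 + 122*(-136))) = (109 - 40973)*((-104 + 2851380) + (-17324 - 16592)) = -40864*(2851276 - 33916) = -40864*2817360 = -115128599040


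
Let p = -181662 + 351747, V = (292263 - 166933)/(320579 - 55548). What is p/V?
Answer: 9015559527/25066 ≈ 3.5967e+5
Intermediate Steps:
V = 125330/265031 ≈ 0.47289
p = 170085
p/V = 170085/(125330/265031) = 170085*(265031/125330) = 9015559527/25066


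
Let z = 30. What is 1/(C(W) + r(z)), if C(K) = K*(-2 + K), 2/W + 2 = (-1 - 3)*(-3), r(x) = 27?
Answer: 25/666 ≈ 0.037538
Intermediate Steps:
W = ⅕ (W = 2/(-2 + (-1 - 3)*(-3)) = 2/(-2 - 4*(-3)) = 2/(-2 + 12) = 2/10 = 2*(⅒) = ⅕ ≈ 0.20000)
1/(C(W) + r(z)) = 1/((-2 + ⅕)/5 + 27) = 1/((⅕)*(-9/5) + 27) = 1/(-9/25 + 27) = 1/(666/25) = 25/666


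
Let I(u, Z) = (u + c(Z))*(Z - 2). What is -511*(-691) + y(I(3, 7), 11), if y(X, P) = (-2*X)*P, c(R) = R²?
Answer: 347381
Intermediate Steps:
I(u, Z) = (-2 + Z)*(u + Z²) (I(u, Z) = (u + Z²)*(Z - 2) = (u + Z²)*(-2 + Z) = (-2 + Z)*(u + Z²))
y(X, P) = -2*P*X
-511*(-691) + y(I(3, 7), 11) = -511*(-691) - 2*11*(7³ - 2*3 - 2*7² + 7*3) = 353101 - 2*11*(343 - 6 - 2*49 + 21) = 353101 - 2*11*(343 - 6 - 98 + 21) = 353101 - 2*11*260 = 353101 - 5720 = 347381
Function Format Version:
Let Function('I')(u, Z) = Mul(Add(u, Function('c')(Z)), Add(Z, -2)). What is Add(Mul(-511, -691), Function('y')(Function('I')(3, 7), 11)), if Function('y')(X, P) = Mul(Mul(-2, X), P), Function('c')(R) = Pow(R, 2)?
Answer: 347381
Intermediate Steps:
Function('I')(u, Z) = Mul(Add(-2, Z), Add(u, Pow(Z, 2))) (Function('I')(u, Z) = Mul(Add(u, Pow(Z, 2)), Add(Z, -2)) = Mul(Add(u, Pow(Z, 2)), Add(-2, Z)) = Mul(Add(-2, Z), Add(u, Pow(Z, 2))))
Function('y')(X, P) = Mul(-2, P, X)
Add(Mul(-511, -691), Function('y')(Function('I')(3, 7), 11)) = Add(Mul(-511, -691), Mul(-2, 11, Add(Pow(7, 3), Mul(-2, 3), Mul(-2, Pow(7, 2)), Mul(7, 3)))) = Add(353101, Mul(-2, 11, Add(343, -6, Mul(-2, 49), 21))) = Add(353101, Mul(-2, 11, Add(343, -6, -98, 21))) = Add(353101, Mul(-2, 11, 260)) = Add(353101, -5720) = 347381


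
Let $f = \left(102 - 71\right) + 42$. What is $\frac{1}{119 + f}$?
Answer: $\frac{1}{192} \approx 0.0052083$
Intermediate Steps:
$f = 73$ ($f = 31 + 42 = 73$)
$\frac{1}{119 + f} = \frac{1}{119 + 73} = \frac{1}{192}$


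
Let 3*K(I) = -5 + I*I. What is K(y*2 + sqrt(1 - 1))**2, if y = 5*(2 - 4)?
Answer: 156025/9 ≈ 17336.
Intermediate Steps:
y = -10 (y = 5*(-2) = -10)
K(I) = -5/3 + I**2/3 (K(I) = (-5 + I*I)/3 = (-5 + I**2)/3 = -5/3 + I**2/3)
K(y*2 + sqrt(1 - 1))**2 = (-5/3 + (-10*2 + sqrt(1 - 1))**2/3)**2 = (-5/3 + (-20 + sqrt(0))**2/3)**2 = (-5/3 + (-20 + 0)**2/3)**2 = (-5/3 + (1/3)*(-20)**2)**2 = (-5/3 + (1/3)*400)**2 = (-5/3 + 400/3)**2 = (395/3)**2 = 156025/9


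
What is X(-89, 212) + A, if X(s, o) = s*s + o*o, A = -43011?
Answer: 9854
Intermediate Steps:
X(s, o) = o**2 + s**2 (X(s, o) = s**2 + o**2 = o**2 + s**2)
X(-89, 212) + A = (212**2 + (-89)**2) - 43011 = (44944 + 7921) - 43011 = 52865 - 43011 = 9854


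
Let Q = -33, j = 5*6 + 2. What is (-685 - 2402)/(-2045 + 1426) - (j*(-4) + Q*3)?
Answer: 143600/619 ≈ 231.99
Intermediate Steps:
j = 32 (j = 30 + 2 = 32)
(-685 - 2402)/(-2045 + 1426) - (j*(-4) + Q*3) = (-685 - 2402)/(-2045 + 1426) - (32*(-4) - 33*3) = -3087/(-619) - (-128 - 99) = -3087*(-1/619) - 1*(-227) = 3087/619 + 227 = 143600/619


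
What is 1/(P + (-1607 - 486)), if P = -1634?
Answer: -1/3727 ≈ -0.00026831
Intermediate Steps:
1/(P + (-1607 - 486)) = 1/(-1634 + (-1607 - 486)) = 1/(-1634 - 2093) = 1/(-3727) = -1/3727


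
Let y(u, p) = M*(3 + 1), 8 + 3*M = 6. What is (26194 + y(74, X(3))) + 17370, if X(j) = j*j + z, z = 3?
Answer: 130684/3 ≈ 43561.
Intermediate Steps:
M = -2/3 (M = -8/3 + (1/3)*6 = -8/3 + 2 = -2/3 ≈ -0.66667)
X(j) = 3 + j**2 (X(j) = j*j + 3 = j**2 + 3 = 3 + j**2)
y(u, p) = -8/3 (y(u, p) = -2*(3 + 1)/3 = -2/3*4 = -8/3)
(26194 + y(74, X(3))) + 17370 = (26194 - 8/3) + 17370 = 78574/3 + 17370 = 130684/3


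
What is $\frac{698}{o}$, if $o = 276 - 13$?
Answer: $\frac{698}{263} \approx 2.654$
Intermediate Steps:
$o = 263$ ($o = 276 - 13 = 263$)
$\frac{698}{o} = \frac{698}{263}$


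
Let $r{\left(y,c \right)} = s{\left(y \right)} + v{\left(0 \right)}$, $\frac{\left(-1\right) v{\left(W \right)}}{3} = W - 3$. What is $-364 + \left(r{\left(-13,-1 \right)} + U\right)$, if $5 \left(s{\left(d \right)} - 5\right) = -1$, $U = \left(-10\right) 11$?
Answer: $- \frac{2301}{5} \approx -460.2$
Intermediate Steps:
$U = -110$
$s{\left(d \right)} = \frac{24}{5}$ ($s{\left(d \right)} = 5 + \frac{1}{5} \left(-1\right) = 5 - \frac{1}{5} = \frac{24}{5}$)
$v{\left(W \right)} = 9 - 3 W$ ($v{\left(W \right)} = - 3 \left(W - 3\right) = - 3 \left(-3 + W\right) = 9 - 3 W$)
$r{\left(y,c \right)} = \frac{69}{5}$ ($r{\left(y,c \right)} = \frac{24}{5} + \left(9 - 0\right) = \frac{24}{5} + \left(9 + 0\right) = \frac{24}{5} + 9 = \frac{69}{5}$)
$-364 + \left(r{\left(-13,-1 \right)} + U\right) = -364 + \left(\frac{69}{5} - 110\right) = -364 - \frac{481}{5} = - \frac{2301}{5}$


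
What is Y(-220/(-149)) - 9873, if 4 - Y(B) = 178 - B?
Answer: -1496783/149 ≈ -10046.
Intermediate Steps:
Y(B) = -174 + B (Y(B) = 4 - (178 - B) = 4 + (-178 + B) = -174 + B)
Y(-220/(-149)) - 9873 = (-174 - 220/(-149)) - 9873 = (-174 - 220*(-1/149)) - 9873 = (-174 + 220/149) - 9873 = -25706/149 - 9873 = -1496783/149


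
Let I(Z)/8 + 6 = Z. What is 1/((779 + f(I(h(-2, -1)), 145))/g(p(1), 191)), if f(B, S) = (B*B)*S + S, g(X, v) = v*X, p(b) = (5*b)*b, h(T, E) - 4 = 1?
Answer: 955/10204 ≈ 0.093591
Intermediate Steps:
h(T, E) = 5 (h(T, E) = 4 + 1 = 5)
p(b) = 5*b²
I(Z) = -48 + 8*Z
g(X, v) = X*v
f(B, S) = S + S*B² (f(B, S) = B²*S + S = S*B² + S = S + S*B²)
1/((779 + f(I(h(-2, -1)), 145))/g(p(1), 191)) = 1/((779 + 145*(1 + (-48 + 8*5)²))/(((5*1²)*191))) = 1/((779 + 145*(1 + (-48 + 40)²))/(((5*1)*191))) = 1/((779 + 145*(1 + (-8)²))/((5*191))) = 1/((779 + 145*(1 + 64))/955) = 1/((779 + 145*65)*(1/955)) = 1/((779 + 9425)*(1/955)) = 1/(10204*(1/955)) = 1/(10204/955) = 955/10204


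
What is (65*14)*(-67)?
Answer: -60970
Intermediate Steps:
(65*14)*(-67) = 910*(-67) = -60970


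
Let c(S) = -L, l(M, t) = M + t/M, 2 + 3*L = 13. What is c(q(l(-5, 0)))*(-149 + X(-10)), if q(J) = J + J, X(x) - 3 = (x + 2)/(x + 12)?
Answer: 550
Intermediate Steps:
L = 11/3 (L = -2/3 + (1/3)*13 = -2/3 + 13/3 = 11/3 ≈ 3.6667)
X(x) = 3 + (2 + x)/(12 + x) (X(x) = 3 + (x + 2)/(x + 12) = 3 + (2 + x)/(12 + x))
q(J) = 2*J
c(S) = -11/3 (c(S) = -1*11/3 = -11/3)
c(q(l(-5, 0)))*(-149 + X(-10)) = -11*(-149 + 2*(19 + 2*(-10))/(12 - 10))/3 = -11*(-149 + 2*(19 - 20)/2)/3 = -11*(-149 + 2*(1/2)*(-1))/3 = -11*(-149 - 1)/3 = -11/3*(-150) = 550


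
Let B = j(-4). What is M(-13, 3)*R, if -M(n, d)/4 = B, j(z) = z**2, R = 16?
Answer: -1024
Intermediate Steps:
B = 16 (B = (-4)**2 = 16)
M(n, d) = -64 (M(n, d) = -4*16 = -64)
M(-13, 3)*R = -64*16 = -1024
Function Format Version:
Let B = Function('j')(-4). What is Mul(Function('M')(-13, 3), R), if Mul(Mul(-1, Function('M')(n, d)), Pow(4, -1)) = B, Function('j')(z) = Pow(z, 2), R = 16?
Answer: -1024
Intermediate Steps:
B = 16 (B = Pow(-4, 2) = 16)
Function('M')(n, d) = -64 (Function('M')(n, d) = Mul(-4, 16) = -64)
Mul(Function('M')(-13, 3), R) = Mul(-64, 16) = -1024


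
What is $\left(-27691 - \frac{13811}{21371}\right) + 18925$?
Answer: $- \frac{26764571}{3053} \approx -8766.6$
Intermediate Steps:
$\left(-27691 - \frac{13811}{21371}\right) + 18925 = \left(-27691 - \frac{1973}{3053}\right) + 18925 = - \frac{84542596}{3053} + 18925 = - \frac{26764571}{3053}$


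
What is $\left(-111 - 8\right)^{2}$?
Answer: $14161$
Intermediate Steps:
$\left(-111 - 8\right)^{2} = \left(-119\right)^{2} = 14161$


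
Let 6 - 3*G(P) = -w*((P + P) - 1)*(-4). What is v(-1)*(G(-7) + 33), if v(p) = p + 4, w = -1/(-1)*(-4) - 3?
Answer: -315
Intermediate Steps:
w = -7 (w = -1*(-1)*(-4) - 3 = 1*(-4) - 3 = -4 - 3 = -7)
v(p) = 4 + p
G(P) = -22/3 + 56*P/3 (G(P) = 2 - (-1)*-7*((P + P) - 1)*(-4)/3 = 2 - (-1)*-7*(2*P - 1)*(-4)/3 = 2 - (-1)*-7*(-1 + 2*P)*(-4)/3 = 2 - (-1)*(7 - 14*P)*(-4)/3 = 2 - (-1)*(-28 + 56*P)/3 = 2 - (28 - 56*P)/3 = 2 + (-28/3 + 56*P/3) = -22/3 + 56*P/3)
v(-1)*(G(-7) + 33) = (4 - 1)*((-22/3 + (56/3)*(-7)) + 33) = 3*((-22/3 - 392/3) + 33) = 3*(-138 + 33) = 3*(-105) = -315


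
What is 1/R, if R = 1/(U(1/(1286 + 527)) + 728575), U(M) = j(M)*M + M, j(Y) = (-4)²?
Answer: 1320906492/1813 ≈ 7.2858e+5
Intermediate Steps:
j(Y) = 16
U(M) = 17*M (U(M) = 16*M + M = 17*M)
R = 1813/1320906492 (R = 1/(17/(1286 + 527) + 728575) = 1/(17/1813 + 728575) = 1/(1320906492/1813) = 1813/1320906492 ≈ 1.3725e-6)
1/R = 1/(1813/1320906492) = 1320906492/1813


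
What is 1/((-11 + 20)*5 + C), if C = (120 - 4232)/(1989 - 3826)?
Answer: 1837/86777 ≈ 0.021169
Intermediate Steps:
C = 4112/1837 (C = -4112/(-1837) = -4112*(-1/1837) = 4112/1837 ≈ 2.2384)
1/((-11 + 20)*5 + C) = 1/((-11 + 20)*5 + 4112/1837) = 1/(9*5 + 4112/1837) = 1/(45 + 4112/1837) = 1/(86777/1837) = 1837/86777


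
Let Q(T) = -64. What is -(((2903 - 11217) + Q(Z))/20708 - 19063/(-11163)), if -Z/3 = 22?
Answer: -150616495/115581702 ≈ -1.3031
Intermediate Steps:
Z = -66 (Z = -3*22 = -66)
-(((2903 - 11217) + Q(Z))/20708 - 19063/(-11163)) = -(((2903 - 11217) - 64)/20708 - 19063/(-11163)) = -((-8314 - 64)*(1/20708) - 19063*(-1/11163)) = -(-8378*1/20708 + 19063/11163) = -(-4189/10354 + 19063/11163) = -1*150616495/115581702 = -150616495/115581702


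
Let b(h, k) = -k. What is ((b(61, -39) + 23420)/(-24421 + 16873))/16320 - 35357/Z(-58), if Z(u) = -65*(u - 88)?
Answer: -435561668543/116901008640 ≈ -3.7259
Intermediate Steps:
Z(u) = 5720 - 65*u (Z(u) = -65*(-88 + u) = 5720 - 65*u)
((b(61, -39) + 23420)/(-24421 + 16873))/16320 - 35357/Z(-58) = ((-1*(-39) + 23420)/(-24421 + 16873))/16320 - 35357/(5720 - 65*(-58)) = ((39 + 23420)/(-7548))*(1/16320) - 35357/(5720 + 3770) = (23459*(-1/7548))*(1/16320) - 35357/9490 = -23459/7548*1/16320 - 35357*1/9490 = -23459/123183360 - 35357/9490 = -435561668543/116901008640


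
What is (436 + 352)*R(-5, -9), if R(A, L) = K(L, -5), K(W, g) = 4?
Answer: 3152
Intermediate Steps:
R(A, L) = 4
(436 + 352)*R(-5, -9) = (436 + 352)*4 = 788*4 = 3152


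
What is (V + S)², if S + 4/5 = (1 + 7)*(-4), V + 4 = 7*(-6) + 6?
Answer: 132496/25 ≈ 5299.8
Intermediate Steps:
V = -40 (V = -4 + (7*(-6) + 6) = -4 + (-42 + 6) = -4 - 36 = -40)
S = -164/5 (S = -⅘ + (1 + 7)*(-4) = -⅘ + 8*(-4) = -⅘ - 32 = -164/5 ≈ -32.800)
(V + S)² = (-40 - 164/5)² = (-364/5)² = 132496/25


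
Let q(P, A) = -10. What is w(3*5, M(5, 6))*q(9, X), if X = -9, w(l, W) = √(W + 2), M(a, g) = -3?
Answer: -10*I ≈ -10.0*I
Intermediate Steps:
w(l, W) = √(2 + W)
w(3*5, M(5, 6))*q(9, X) = √(2 - 3)*(-10) = √(-1)*(-10) = I*(-10) = -10*I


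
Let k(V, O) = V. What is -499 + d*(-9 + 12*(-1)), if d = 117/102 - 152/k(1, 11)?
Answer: 90743/34 ≈ 2668.9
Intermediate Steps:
d = -5129/34 (d = 117/102 - 152/1 = 117*(1/102) - 152*1 = 39/34 - 152 = -5129/34 ≈ -150.85)
-499 + d*(-9 + 12*(-1)) = -499 - 5129*(-9 + 12*(-1))/34 = -499 - 5129*(-9 - 12)/34 = -499 - 5129/34*(-21) = -499 + 107709/34 = 90743/34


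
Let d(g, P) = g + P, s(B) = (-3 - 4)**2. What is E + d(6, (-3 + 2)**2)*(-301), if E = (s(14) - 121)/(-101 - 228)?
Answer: -693131/329 ≈ -2106.8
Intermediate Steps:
s(B) = 49 (s(B) = (-7)**2 = 49)
E = 72/329 (E = (49 - 121)/(-101 - 228) = -72/(-329) = -72*(-1/329) = 72/329 ≈ 0.21884)
d(g, P) = P + g
E + d(6, (-3 + 2)**2)*(-301) = 72/329 + ((-3 + 2)**2 + 6)*(-301) = 72/329 + ((-1)**2 + 6)*(-301) = 72/329 + (1 + 6)*(-301) = 72/329 + 7*(-301) = 72/329 - 2107 = -693131/329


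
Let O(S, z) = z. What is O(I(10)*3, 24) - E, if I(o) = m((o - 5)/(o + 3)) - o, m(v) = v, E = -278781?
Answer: 278805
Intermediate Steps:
I(o) = -o + (-5 + o)/(3 + o) (I(o) = (o - 5)/(o + 3) - o = (-5 + o)/(3 + o) - o = -o + (-5 + o)/(3 + o))
O(I(10)*3, 24) - E = 24 - 1*(-278781) = 24 + 278781 = 278805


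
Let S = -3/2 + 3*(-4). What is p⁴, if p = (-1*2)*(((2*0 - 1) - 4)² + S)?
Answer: 279841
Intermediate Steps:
S = -27/2 (S = -3*½ - 12 = -3/2 - 12 = -27/2 ≈ -13.500)
p = -23 (p = (-1*2)*(((2*0 - 1) - 4)² - 27/2) = -2*(((0 - 1) - 4)² - 27/2) = -2*((-1 - 4)² - 27/2) = -2*((-5)² - 27/2) = -2*(25 - 27/2) = -2*23/2 = -23)
p⁴ = (-23)⁴ = 279841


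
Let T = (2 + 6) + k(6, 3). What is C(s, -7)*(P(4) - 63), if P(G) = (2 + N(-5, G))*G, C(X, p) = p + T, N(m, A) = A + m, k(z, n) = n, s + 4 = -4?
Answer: -236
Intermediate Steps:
s = -8 (s = -4 - 4 = -8)
T = 11 (T = (2 + 6) + 3 = 8 + 3 = 11)
C(X, p) = 11 + p (C(X, p) = p + 11 = 11 + p)
P(G) = G*(-3 + G) (P(G) = (2 + (G - 5))*G = (2 + (-5 + G))*G = (-3 + G)*G = G*(-3 + G))
C(s, -7)*(P(4) - 63) = (11 - 7)*(4*(-3 + 4) - 63) = 4*(4*1 - 63) = 4*(4 - 63) = 4*(-59) = -236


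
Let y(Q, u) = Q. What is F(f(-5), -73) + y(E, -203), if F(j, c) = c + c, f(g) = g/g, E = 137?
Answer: -9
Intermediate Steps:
f(g) = 1
F(j, c) = 2*c
F(f(-5), -73) + y(E, -203) = 2*(-73) + 137 = -146 + 137 = -9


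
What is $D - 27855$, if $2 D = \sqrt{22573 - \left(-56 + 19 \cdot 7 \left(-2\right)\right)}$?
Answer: $-27855 + \frac{\sqrt{22895}}{2} \approx -27779.0$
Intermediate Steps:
$D = \frac{\sqrt{22895}}{2}$ ($D = \frac{\sqrt{22573 - \left(-56 + 19 \cdot 7 \left(-2\right)\right)}}{2} = \frac{\sqrt{22573 + \left(\left(-19\right) \left(-14\right) + 56\right)}}{2} = \frac{\sqrt{22573 + \left(266 + 56\right)}}{2} = \frac{\sqrt{22573 + 322}}{2} = \frac{\sqrt{22895}}{2} \approx 75.656$)
$D - 27855 = \frac{\sqrt{22895}}{2} - 27855 = -27855 + \frac{\sqrt{22895}}{2}$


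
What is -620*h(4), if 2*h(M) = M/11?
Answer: -1240/11 ≈ -112.73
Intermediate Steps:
h(M) = M/22 (h(M) = (M/11)/2 = M/22)
-620*h(4) = -310*4/11 = -620*2/11 = -1240/11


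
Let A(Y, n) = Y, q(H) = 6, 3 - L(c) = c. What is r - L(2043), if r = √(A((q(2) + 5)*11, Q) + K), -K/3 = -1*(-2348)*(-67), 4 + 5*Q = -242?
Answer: 2040 + √472069 ≈ 2727.1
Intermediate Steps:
Q = -246/5 (Q = -⅘ + (⅕)*(-242) = -⅘ - 242/5 = -246/5 ≈ -49.200)
L(c) = 3 - c
K = 471948 (K = -3*(-1*(-2348))*(-67) = -7044*(-67) = -3*(-157316) = 471948)
r = √472069 (r = √((6 + 5)*11 + 471948) = √(11*11 + 471948) = √(121 + 471948) = √472069 ≈ 687.07)
r - L(2043) = √472069 - (3 - 1*2043) = √472069 - (3 - 2043) = √472069 - 1*(-2040) = √472069 + 2040 = 2040 + √472069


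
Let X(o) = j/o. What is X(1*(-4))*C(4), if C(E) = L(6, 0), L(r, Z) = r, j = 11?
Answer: -33/2 ≈ -16.500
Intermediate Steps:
C(E) = 6
X(o) = 11/o
X(1*(-4))*C(4) = (11/((1*(-4))))*6 = (11/(-4))*6 = (11*(-1/4))*6 = -11/4*6 = -33/2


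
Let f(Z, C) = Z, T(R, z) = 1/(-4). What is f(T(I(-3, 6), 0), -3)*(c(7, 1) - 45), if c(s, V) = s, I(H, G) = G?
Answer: 19/2 ≈ 9.5000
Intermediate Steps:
T(R, z) = -¼
f(T(I(-3, 6), 0), -3)*(c(7, 1) - 45) = -(7 - 45)/4 = -¼*(-38) = 19/2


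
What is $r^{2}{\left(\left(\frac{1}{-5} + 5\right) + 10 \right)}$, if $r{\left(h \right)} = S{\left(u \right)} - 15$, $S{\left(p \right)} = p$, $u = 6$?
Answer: $81$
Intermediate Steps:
$r{\left(h \right)} = -9$ ($r{\left(h \right)} = 6 - 15 = -9$)
$r^{2}{\left(\left(\frac{1}{-5} + 5\right) + 10 \right)} = \left(-9\right)^{2} = 81$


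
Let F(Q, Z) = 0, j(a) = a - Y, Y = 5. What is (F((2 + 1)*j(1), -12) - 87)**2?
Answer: 7569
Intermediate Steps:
j(a) = -5 + a (j(a) = a - 1*5 = a - 5 = -5 + a)
(F((2 + 1)*j(1), -12) - 87)**2 = (0 - 87)**2 = (-87)**2 = 7569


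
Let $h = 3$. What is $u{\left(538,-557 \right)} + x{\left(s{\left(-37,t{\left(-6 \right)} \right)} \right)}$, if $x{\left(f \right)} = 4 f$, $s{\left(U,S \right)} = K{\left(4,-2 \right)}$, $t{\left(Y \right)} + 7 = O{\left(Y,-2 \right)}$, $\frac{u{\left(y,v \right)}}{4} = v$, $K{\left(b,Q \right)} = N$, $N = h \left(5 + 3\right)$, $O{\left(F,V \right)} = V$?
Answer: $-2132$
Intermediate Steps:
$N = 24$ ($N = 3 \left(5 + 3\right) = 3 \cdot 8 = 24$)
$K{\left(b,Q \right)} = 24$
$u{\left(y,v \right)} = 4 v$
$t{\left(Y \right)} = -9$ ($t{\left(Y \right)} = -7 - 2 = -9$)
$s{\left(U,S \right)} = 24$
$u{\left(538,-557 \right)} + x{\left(s{\left(-37,t{\left(-6 \right)} \right)} \right)} = 4 \left(-557\right) + 4 \cdot 24 = -2228 + 96 = -2132$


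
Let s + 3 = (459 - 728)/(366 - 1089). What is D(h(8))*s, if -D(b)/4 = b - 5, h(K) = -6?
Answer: -83600/723 ≈ -115.63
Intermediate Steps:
D(b) = 20 - 4*b (D(b) = -4*(b - 5) = -4*(-5 + b) = 20 - 4*b)
s = -1900/723 (s = -3 + (459 - 728)/(366 - 1089) = -3 - 269/(-723) = -3 - 269*(-1/723) = -3 + 269/723 = -1900/723 ≈ -2.6279)
D(h(8))*s = (20 - 4*(-6))*(-1900/723) = (20 + 24)*(-1900/723) = 44*(-1900/723) = -83600/723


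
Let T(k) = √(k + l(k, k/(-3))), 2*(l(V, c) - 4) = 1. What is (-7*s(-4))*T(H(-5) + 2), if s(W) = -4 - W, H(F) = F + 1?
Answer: 0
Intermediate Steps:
H(F) = 1 + F
l(V, c) = 9/2 (l(V, c) = 4 + (½)*1 = 4 + ½ = 9/2)
T(k) = √(9/2 + k) (T(k) = √(k + 9/2) = √(9/2 + k))
(-7*s(-4))*T(H(-5) + 2) = (-7*(-4 - 1*(-4)))*(√(18 + 4*((1 - 5) + 2))/2) = (-7*(-4 + 4))*(√(18 + 4*(-4 + 2))/2) = (-7*0)*(√(18 + 4*(-2))/2) = 0*(√(18 - 8)/2) = 0*(√10/2) = 0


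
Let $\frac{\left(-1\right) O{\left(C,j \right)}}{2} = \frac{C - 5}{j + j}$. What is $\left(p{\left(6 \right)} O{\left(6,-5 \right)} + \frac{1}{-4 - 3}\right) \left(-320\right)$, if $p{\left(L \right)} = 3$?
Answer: $- \frac{1024}{7} \approx -146.29$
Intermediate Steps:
$O{\left(C,j \right)} = - \frac{-5 + C}{j}$ ($O{\left(C,j \right)} = - 2 \frac{C - 5}{j + j} = - 2 \frac{-5 + C}{2 j} = - \frac{-5 + C}{j}$)
$\left(p{\left(6 \right)} O{\left(6,-5 \right)} + \frac{1}{-4 - 3}\right) \left(-320\right) = \left(3 \frac{5 - 6}{-5} + \frac{1}{-4 - 3}\right) \left(-320\right) = \left(3 \left(- \frac{5 - 6}{5}\right) + \frac{1}{-7}\right) \left(-320\right) = \left(3 \left(\left(- \frac{1}{5}\right) \left(-1\right)\right) - \frac{1}{7}\right) \left(-320\right) = \left(3 \cdot \frac{1}{5} - \frac{1}{7}\right) \left(-320\right) = \left(\frac{3}{5} - \frac{1}{7}\right) \left(-320\right) = \frac{16}{35} \left(-320\right) = - \frac{1024}{7}$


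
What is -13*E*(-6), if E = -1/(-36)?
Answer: 13/6 ≈ 2.1667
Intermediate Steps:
E = 1/36 (E = -1*(-1/36) = 1/36 ≈ 0.027778)
-13*E*(-6) = -13*1/36*(-6) = -13/36*(-6) = 13/6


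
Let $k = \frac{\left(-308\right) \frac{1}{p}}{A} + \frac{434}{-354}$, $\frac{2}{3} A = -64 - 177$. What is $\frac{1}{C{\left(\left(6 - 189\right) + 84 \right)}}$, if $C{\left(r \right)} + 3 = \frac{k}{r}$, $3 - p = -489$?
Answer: $- \frac{519434289}{1551879422} \approx -0.33471$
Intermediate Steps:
$p = 492$ ($p = 3 - -489 = 3 + 489 = 492$)
$A = - \frac{723}{2}$ ($A = \frac{3 \left(-64 - 177\right)}{2} = \frac{3}{2} \left(-241\right) = - \frac{723}{2} \approx -361.5$)
$k = - \frac{6423445}{5246811}$ ($k = \frac{\left(-308\right) \frac{1}{492}}{- \frac{723}{2}} + \frac{434}{-354} = \left(-308\right) \frac{1}{492} \left(- \frac{2}{723}\right) + 434 \left(- \frac{1}{354}\right) = \left(- \frac{77}{123}\right) \left(- \frac{2}{723}\right) - \frac{217}{177} = \frac{154}{88929} - \frac{217}{177} = - \frac{6423445}{5246811} \approx -1.2243$)
$C{\left(r \right)} = -3 - \frac{6423445}{5246811 r}$
$\frac{1}{C{\left(\left(6 - 189\right) + 84 \right)}} = \frac{1}{-3 - \frac{6423445}{5246811 \left(\left(6 - 189\right) + 84\right)}} = \frac{1}{-3 - \frac{6423445}{5246811 \left(-183 + 84\right)}} = \frac{1}{-3 - \frac{6423445}{5246811 \left(-99\right)}} = \frac{1}{-3 - - \frac{6423445}{519434289}} = \frac{1}{-3 + \frac{6423445}{519434289}} = \frac{1}{- \frac{1551879422}{519434289}} = - \frac{519434289}{1551879422}$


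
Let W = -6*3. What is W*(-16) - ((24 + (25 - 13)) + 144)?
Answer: 108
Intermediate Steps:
W = -18
W*(-16) - ((24 + (25 - 13)) + 144) = -18*(-16) - ((24 + (25 - 13)) + 144) = 288 - ((24 + 12) + 144) = 288 - (36 + 144) = 288 - 1*180 = 288 - 180 = 108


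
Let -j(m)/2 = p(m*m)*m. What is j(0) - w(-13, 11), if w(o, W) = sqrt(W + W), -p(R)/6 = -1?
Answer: -sqrt(22) ≈ -4.6904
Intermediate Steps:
p(R) = 6 (p(R) = -6*(-1) = 6)
w(o, W) = sqrt(2)*sqrt(W) (w(o, W) = sqrt(2*W) = sqrt(2)*sqrt(W))
j(m) = -12*m
j(0) - w(-13, 11) = -12*0 - sqrt(2)*sqrt(11) = 0 - sqrt(22) = -sqrt(22)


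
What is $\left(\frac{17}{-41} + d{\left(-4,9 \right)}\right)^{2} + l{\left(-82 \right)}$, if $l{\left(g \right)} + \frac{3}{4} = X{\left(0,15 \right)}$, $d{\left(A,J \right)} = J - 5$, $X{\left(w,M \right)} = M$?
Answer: $\frac{182253}{6724} \approx 27.105$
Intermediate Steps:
$d{\left(A,J \right)} = -5 + J$ ($d{\left(A,J \right)} = J - 5 = -5 + J$)
$l{\left(g \right)} = \frac{57}{4}$ ($l{\left(g \right)} = - \frac{3}{4} + 15 = \frac{57}{4}$)
$\left(\frac{17}{-41} + d{\left(-4,9 \right)}\right)^{2} + l{\left(-82 \right)} = \left(\frac{17}{-41} + \left(-5 + 9\right)\right)^{2} + \frac{57}{4} = \left(17 \left(- \frac{1}{41}\right) + 4\right)^{2} + \frac{57}{4} = \left(- \frac{17}{41} + 4\right)^{2} + \frac{57}{4} = \left(\frac{147}{41}\right)^{2} + \frac{57}{4} = \frac{21609}{1681} + \frac{57}{4} = \frac{182253}{6724}$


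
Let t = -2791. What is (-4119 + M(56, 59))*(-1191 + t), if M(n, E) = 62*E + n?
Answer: 1612710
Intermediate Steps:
M(n, E) = n + 62*E
(-4119 + M(56, 59))*(-1191 + t) = (-4119 + (56 + 62*59))*(-1191 - 2791) = (-4119 + (56 + 3658))*(-3982) = (-4119 + 3714)*(-3982) = -405*(-3982) = 1612710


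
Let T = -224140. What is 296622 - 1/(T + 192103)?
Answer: 9502879015/32037 ≈ 2.9662e+5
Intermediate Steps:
296622 - 1/(T + 192103) = 296622 - 1/(-224140 + 192103) = 296622 - 1/(-32037) = 296622 - 1*(-1/32037) = 296622 + 1/32037 = 9502879015/32037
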